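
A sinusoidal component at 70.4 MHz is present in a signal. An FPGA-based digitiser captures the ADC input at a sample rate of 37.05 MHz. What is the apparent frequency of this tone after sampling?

3.7 MHz

70.4 MHz mod fs = 33.35 MHz.
33.35 MHz > fs/2 = 18.525 MHz, folds to fs − 33.35 MHz = 3.7 MHz.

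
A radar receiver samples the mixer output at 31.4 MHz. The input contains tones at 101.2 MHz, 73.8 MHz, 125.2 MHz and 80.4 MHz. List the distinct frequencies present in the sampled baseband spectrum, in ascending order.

0.4 MHz, 7 MHz, 11 MHz, 13.8 MHz

fs/2 = 15.7 MHz.
101.2 MHz mod fs = 7 MHz.
7 MHz ≤ fs/2 = 15.7 MHz, appears at 7 MHz.
73.8 MHz mod fs = 11 MHz.
11 MHz ≤ fs/2 = 15.7 MHz, appears at 11 MHz.
125.2 MHz mod fs = 31 MHz.
31 MHz > fs/2 = 15.7 MHz, folds to fs − 31 MHz = 0.4 MHz.
80.4 MHz mod fs = 17.6 MHz.
17.6 MHz > fs/2 = 15.7 MHz, folds to fs − 17.6 MHz = 13.8 MHz.
Distinct values: {0.4 MHz, 7 MHz, 11 MHz, 13.8 MHz}.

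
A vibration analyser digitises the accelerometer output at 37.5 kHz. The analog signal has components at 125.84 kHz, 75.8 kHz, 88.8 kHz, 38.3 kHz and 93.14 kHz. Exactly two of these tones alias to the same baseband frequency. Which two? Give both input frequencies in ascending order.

38.3 kHz, 75.8 kHz

fs/2 = 18.75 kHz.
125.84 kHz mod fs = 13.34 kHz.
13.34 kHz ≤ fs/2 = 18.75 kHz, appears at 13.34 kHz.
75.8 kHz mod fs = 0.8 kHz.
0.8 kHz ≤ fs/2 = 18.75 kHz, appears at 0.8 kHz.
88.8 kHz mod fs = 13.8 kHz.
13.8 kHz ≤ fs/2 = 18.75 kHz, appears at 13.8 kHz.
38.3 kHz mod fs = 0.8 kHz.
0.8 kHz ≤ fs/2 = 18.75 kHz, appears at 0.8 kHz.
93.14 kHz mod fs = 18.14 kHz.
18.14 kHz ≤ fs/2 = 18.75 kHz, appears at 18.14 kHz.
38.3 kHz and 75.8 kHz both map to 0.8 kHz.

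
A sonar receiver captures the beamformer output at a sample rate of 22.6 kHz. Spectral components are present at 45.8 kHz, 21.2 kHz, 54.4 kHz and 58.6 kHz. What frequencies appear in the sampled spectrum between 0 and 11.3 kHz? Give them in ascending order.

fs/2 = 11.3 kHz.
45.8 kHz mod fs = 0.6 kHz.
0.6 kHz ≤ fs/2 = 11.3 kHz, appears at 0.6 kHz.
21.2 kHz > fs/2 = 11.3 kHz, folds to fs − 21.2 kHz = 1.4 kHz.
54.4 kHz mod fs = 9.2 kHz.
9.2 kHz ≤ fs/2 = 11.3 kHz, appears at 9.2 kHz.
58.6 kHz mod fs = 13.4 kHz.
13.4 kHz > fs/2 = 11.3 kHz, folds to fs − 13.4 kHz = 9.2 kHz.
Distinct values: {0.6 kHz, 1.4 kHz, 9.2 kHz}.

0.6 kHz, 1.4 kHz, 9.2 kHz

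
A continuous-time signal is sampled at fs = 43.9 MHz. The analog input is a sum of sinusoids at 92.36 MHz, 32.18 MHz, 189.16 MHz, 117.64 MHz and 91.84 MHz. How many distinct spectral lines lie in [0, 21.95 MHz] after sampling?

5

fs/2 = 21.95 MHz.
92.36 MHz mod fs = 4.56 MHz.
4.56 MHz ≤ fs/2 = 21.95 MHz, appears at 4.56 MHz.
32.18 MHz > fs/2 = 21.95 MHz, folds to fs − 32.18 MHz = 11.72 MHz.
189.16 MHz mod fs = 13.56 MHz.
13.56 MHz ≤ fs/2 = 21.95 MHz, appears at 13.56 MHz.
117.64 MHz mod fs = 29.84 MHz.
29.84 MHz > fs/2 = 21.95 MHz, folds to fs − 29.84 MHz = 14.06 MHz.
91.84 MHz mod fs = 4.04 MHz.
4.04 MHz ≤ fs/2 = 21.95 MHz, appears at 4.04 MHz.
Distinct values: {4.04 MHz, 4.56 MHz, 11.72 MHz, 13.56 MHz, 14.06 MHz} → 5.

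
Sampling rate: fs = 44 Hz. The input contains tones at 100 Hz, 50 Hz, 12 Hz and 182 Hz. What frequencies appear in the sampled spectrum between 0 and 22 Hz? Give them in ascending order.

6 Hz, 12 Hz

fs/2 = 22 Hz.
100 Hz mod fs = 12 Hz.
12 Hz ≤ fs/2 = 22 Hz, appears at 12 Hz.
50 Hz mod fs = 6 Hz.
6 Hz ≤ fs/2 = 22 Hz, appears at 6 Hz.
12 Hz ≤ fs/2 = 22 Hz, passes unchanged.
182 Hz mod fs = 6 Hz.
6 Hz ≤ fs/2 = 22 Hz, appears at 6 Hz.
Distinct values: {6 Hz, 12 Hz}.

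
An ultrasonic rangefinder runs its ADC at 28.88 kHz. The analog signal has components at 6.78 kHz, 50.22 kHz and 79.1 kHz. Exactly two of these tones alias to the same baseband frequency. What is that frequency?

fs/2 = 14.44 kHz.
6.78 kHz ≤ fs/2 = 14.44 kHz, passes unchanged.
50.22 kHz mod fs = 21.34 kHz.
21.34 kHz > fs/2 = 14.44 kHz, folds to fs − 21.34 kHz = 7.54 kHz.
79.1 kHz mod fs = 21.34 kHz.
21.34 kHz > fs/2 = 14.44 kHz, folds to fs − 21.34 kHz = 7.54 kHz.
50.22 kHz and 79.1 kHz both map to 7.54 kHz.

7.54 kHz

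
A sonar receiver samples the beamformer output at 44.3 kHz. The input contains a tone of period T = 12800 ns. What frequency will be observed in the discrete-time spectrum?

T = 12800 ns → f = 1/T = 78.125 kHz.
78.125 kHz mod fs = 33.825 kHz.
33.825 kHz > fs/2 = 22.15 kHz, folds to fs − 33.825 kHz = 10.475 kHz.

10.475 kHz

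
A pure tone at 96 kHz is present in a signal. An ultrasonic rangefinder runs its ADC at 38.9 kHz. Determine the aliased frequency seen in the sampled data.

96 kHz mod fs = 18.2 kHz.
18.2 kHz ≤ fs/2 = 19.45 kHz, appears at 18.2 kHz.

18.2 kHz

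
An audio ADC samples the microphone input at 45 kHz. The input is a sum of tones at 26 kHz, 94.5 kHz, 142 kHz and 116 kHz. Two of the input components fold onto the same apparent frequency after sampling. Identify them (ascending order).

fs/2 = 22.5 kHz.
26 kHz > fs/2 = 22.5 kHz, folds to fs − 26 kHz = 19 kHz.
94.5 kHz mod fs = 4.5 kHz.
4.5 kHz ≤ fs/2 = 22.5 kHz, appears at 4.5 kHz.
142 kHz mod fs = 7 kHz.
7 kHz ≤ fs/2 = 22.5 kHz, appears at 7 kHz.
116 kHz mod fs = 26 kHz.
26 kHz > fs/2 = 22.5 kHz, folds to fs − 26 kHz = 19 kHz.
26 kHz and 116 kHz both map to 19 kHz.

26 kHz, 116 kHz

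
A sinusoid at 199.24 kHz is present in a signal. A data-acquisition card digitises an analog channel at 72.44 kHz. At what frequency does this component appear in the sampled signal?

199.24 kHz mod fs = 54.36 kHz.
54.36 kHz > fs/2 = 36.22 kHz, folds to fs − 54.36 kHz = 18.08 kHz.

18.08 kHz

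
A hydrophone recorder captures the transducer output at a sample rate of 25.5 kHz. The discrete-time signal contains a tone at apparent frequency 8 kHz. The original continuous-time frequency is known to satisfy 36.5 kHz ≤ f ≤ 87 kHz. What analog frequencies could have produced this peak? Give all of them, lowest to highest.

43 kHz, 59 kHz, 68.5 kHz, 84.5 kHz

Frequencies that alias to 8 kHz are k·fs ± 8 kHz for integer k ≥ 0.
k=0: 8 kHz.
k=1: 17.5 kHz, 33.5 kHz.
k=2: 43 kHz, 59 kHz.
k=3: 68.5 kHz, 84.5 kHz.
k=4: 94 kHz, 110 kHz.
Within [36.5 kHz, 87 kHz]: 43 kHz, 59 kHz, 68.5 kHz, 84.5 kHz.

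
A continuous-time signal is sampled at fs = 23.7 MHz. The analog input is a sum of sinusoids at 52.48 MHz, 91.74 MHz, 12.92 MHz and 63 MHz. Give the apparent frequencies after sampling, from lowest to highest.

fs/2 = 11.85 MHz.
52.48 MHz mod fs = 5.08 MHz.
5.08 MHz ≤ fs/2 = 11.85 MHz, appears at 5.08 MHz.
91.74 MHz mod fs = 20.64 MHz.
20.64 MHz > fs/2 = 11.85 MHz, folds to fs − 20.64 MHz = 3.06 MHz.
12.92 MHz > fs/2 = 11.85 MHz, folds to fs − 12.92 MHz = 10.78 MHz.
63 MHz mod fs = 15.6 MHz.
15.6 MHz > fs/2 = 11.85 MHz, folds to fs − 15.6 MHz = 8.1 MHz.
Distinct values: {3.06 MHz, 5.08 MHz, 8.1 MHz, 10.78 MHz}.

3.06 MHz, 5.08 MHz, 8.1 MHz, 10.78 MHz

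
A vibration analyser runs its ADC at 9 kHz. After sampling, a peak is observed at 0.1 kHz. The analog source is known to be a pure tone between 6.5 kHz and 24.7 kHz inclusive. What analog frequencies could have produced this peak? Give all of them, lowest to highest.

8.9 kHz, 9.1 kHz, 17.9 kHz, 18.1 kHz

Frequencies that alias to 0.1 kHz are k·fs ± 0.1 kHz for integer k ≥ 0.
k=0: 0.1 kHz.
k=1: 8.9 kHz, 9.1 kHz.
k=2: 17.9 kHz, 18.1 kHz.
k=3: 26.9 kHz, 27.1 kHz.
Within [6.5 kHz, 24.7 kHz]: 8.9 kHz, 9.1 kHz, 17.9 kHz, 18.1 kHz.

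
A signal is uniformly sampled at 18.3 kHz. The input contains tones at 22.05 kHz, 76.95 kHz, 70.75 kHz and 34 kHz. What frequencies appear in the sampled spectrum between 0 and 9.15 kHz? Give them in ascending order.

2.45 kHz, 2.6 kHz, 3.75 kHz

fs/2 = 9.15 kHz.
22.05 kHz mod fs = 3.75 kHz.
3.75 kHz ≤ fs/2 = 9.15 kHz, appears at 3.75 kHz.
76.95 kHz mod fs = 3.75 kHz.
3.75 kHz ≤ fs/2 = 9.15 kHz, appears at 3.75 kHz.
70.75 kHz mod fs = 15.85 kHz.
15.85 kHz > fs/2 = 9.15 kHz, folds to fs − 15.85 kHz = 2.45 kHz.
34 kHz mod fs = 15.7 kHz.
15.7 kHz > fs/2 = 9.15 kHz, folds to fs − 15.7 kHz = 2.6 kHz.
Distinct values: {2.45 kHz, 2.6 kHz, 3.75 kHz}.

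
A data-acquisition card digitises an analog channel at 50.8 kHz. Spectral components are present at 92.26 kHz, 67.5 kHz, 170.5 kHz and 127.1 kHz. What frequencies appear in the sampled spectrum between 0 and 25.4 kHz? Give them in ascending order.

fs/2 = 25.4 kHz.
92.26 kHz mod fs = 41.46 kHz.
41.46 kHz > fs/2 = 25.4 kHz, folds to fs − 41.46 kHz = 9.34 kHz.
67.5 kHz mod fs = 16.7 kHz.
16.7 kHz ≤ fs/2 = 25.4 kHz, appears at 16.7 kHz.
170.5 kHz mod fs = 18.1 kHz.
18.1 kHz ≤ fs/2 = 25.4 kHz, appears at 18.1 kHz.
127.1 kHz mod fs = 25.5 kHz.
25.5 kHz > fs/2 = 25.4 kHz, folds to fs − 25.5 kHz = 25.3 kHz.
Distinct values: {9.34 kHz, 16.7 kHz, 18.1 kHz, 25.3 kHz}.

9.34 kHz, 16.7 kHz, 18.1 kHz, 25.3 kHz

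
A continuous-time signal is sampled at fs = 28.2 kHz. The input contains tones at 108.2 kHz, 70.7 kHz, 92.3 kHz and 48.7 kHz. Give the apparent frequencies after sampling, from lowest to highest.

fs/2 = 14.1 kHz.
108.2 kHz mod fs = 23.6 kHz.
23.6 kHz > fs/2 = 14.1 kHz, folds to fs − 23.6 kHz = 4.6 kHz.
70.7 kHz mod fs = 14.3 kHz.
14.3 kHz > fs/2 = 14.1 kHz, folds to fs − 14.3 kHz = 13.9 kHz.
92.3 kHz mod fs = 7.7 kHz.
7.7 kHz ≤ fs/2 = 14.1 kHz, appears at 7.7 kHz.
48.7 kHz mod fs = 20.5 kHz.
20.5 kHz > fs/2 = 14.1 kHz, folds to fs − 20.5 kHz = 7.7 kHz.
Distinct values: {4.6 kHz, 7.7 kHz, 13.9 kHz}.

4.6 kHz, 7.7 kHz, 13.9 kHz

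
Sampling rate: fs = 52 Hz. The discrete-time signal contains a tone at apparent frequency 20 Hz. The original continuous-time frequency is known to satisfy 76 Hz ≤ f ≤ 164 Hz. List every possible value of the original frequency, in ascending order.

Frequencies that alias to 20 Hz are k·fs ± 20 Hz for integer k ≥ 0.
k=0: 20 Hz.
k=1: 32 Hz, 72 Hz.
k=2: 84 Hz, 124 Hz.
k=3: 136 Hz, 176 Hz.
k=4: 188 Hz, 228 Hz.
Within [76 Hz, 164 Hz]: 84 Hz, 124 Hz, 136 Hz.

84 Hz, 124 Hz, 136 Hz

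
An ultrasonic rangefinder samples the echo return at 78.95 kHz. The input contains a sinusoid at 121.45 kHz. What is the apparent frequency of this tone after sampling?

121.45 kHz mod fs = 42.5 kHz.
42.5 kHz > fs/2 = 39.475 kHz, folds to fs − 42.5 kHz = 36.45 kHz.

36.45 kHz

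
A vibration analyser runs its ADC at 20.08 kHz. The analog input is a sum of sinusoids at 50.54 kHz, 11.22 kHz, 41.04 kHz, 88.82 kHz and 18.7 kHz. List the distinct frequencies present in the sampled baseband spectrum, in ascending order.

fs/2 = 10.04 kHz.
50.54 kHz mod fs = 10.38 kHz.
10.38 kHz > fs/2 = 10.04 kHz, folds to fs − 10.38 kHz = 9.7 kHz.
11.22 kHz > fs/2 = 10.04 kHz, folds to fs − 11.22 kHz = 8.86 kHz.
41.04 kHz mod fs = 0.88 kHz.
0.88 kHz ≤ fs/2 = 10.04 kHz, appears at 0.88 kHz.
88.82 kHz mod fs = 8.5 kHz.
8.5 kHz ≤ fs/2 = 10.04 kHz, appears at 8.5 kHz.
18.7 kHz > fs/2 = 10.04 kHz, folds to fs − 18.7 kHz = 1.38 kHz.
Distinct values: {0.88 kHz, 1.38 kHz, 8.5 kHz, 8.86 kHz, 9.7 kHz}.

0.88 kHz, 1.38 kHz, 8.5 kHz, 8.86 kHz, 9.7 kHz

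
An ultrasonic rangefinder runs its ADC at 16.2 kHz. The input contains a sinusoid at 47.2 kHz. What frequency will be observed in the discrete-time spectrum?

1.4 kHz

47.2 kHz mod fs = 14.8 kHz.
14.8 kHz > fs/2 = 8.1 kHz, folds to fs − 14.8 kHz = 1.4 kHz.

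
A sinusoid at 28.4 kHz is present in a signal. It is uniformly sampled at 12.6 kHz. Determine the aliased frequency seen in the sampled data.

3.2 kHz

28.4 kHz mod fs = 3.2 kHz.
3.2 kHz ≤ fs/2 = 6.3 kHz, appears at 3.2 kHz.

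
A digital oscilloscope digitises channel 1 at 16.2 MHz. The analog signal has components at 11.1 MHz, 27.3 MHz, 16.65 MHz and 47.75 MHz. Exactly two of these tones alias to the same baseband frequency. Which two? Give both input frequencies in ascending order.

fs/2 = 8.1 MHz.
11.1 MHz > fs/2 = 8.1 MHz, folds to fs − 11.1 MHz = 5.1 MHz.
27.3 MHz mod fs = 11.1 MHz.
11.1 MHz > fs/2 = 8.1 MHz, folds to fs − 11.1 MHz = 5.1 MHz.
16.65 MHz mod fs = 0.45 MHz.
0.45 MHz ≤ fs/2 = 8.1 MHz, appears at 0.45 MHz.
47.75 MHz mod fs = 15.35 MHz.
15.35 MHz > fs/2 = 8.1 MHz, folds to fs − 15.35 MHz = 0.85 MHz.
11.1 MHz and 27.3 MHz both map to 5.1 MHz.

11.1 MHz, 27.3 MHz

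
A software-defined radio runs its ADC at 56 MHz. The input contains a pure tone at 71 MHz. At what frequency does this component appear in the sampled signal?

15 MHz

71 MHz mod fs = 15 MHz.
15 MHz ≤ fs/2 = 28 MHz, appears at 15 MHz.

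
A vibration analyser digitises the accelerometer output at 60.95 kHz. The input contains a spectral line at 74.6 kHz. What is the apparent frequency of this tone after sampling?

13.65 kHz

74.6 kHz mod fs = 13.65 kHz.
13.65 kHz ≤ fs/2 = 30.475 kHz, appears at 13.65 kHz.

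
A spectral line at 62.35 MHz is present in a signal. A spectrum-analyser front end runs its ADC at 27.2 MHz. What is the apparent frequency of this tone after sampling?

62.35 MHz mod fs = 7.95 MHz.
7.95 MHz ≤ fs/2 = 13.6 MHz, appears at 7.95 MHz.

7.95 MHz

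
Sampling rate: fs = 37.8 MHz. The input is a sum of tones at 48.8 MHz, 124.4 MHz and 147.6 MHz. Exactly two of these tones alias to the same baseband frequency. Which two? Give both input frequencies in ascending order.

48.8 MHz, 124.4 MHz

fs/2 = 18.9 MHz.
48.8 MHz mod fs = 11 MHz.
11 MHz ≤ fs/2 = 18.9 MHz, appears at 11 MHz.
124.4 MHz mod fs = 11 MHz.
11 MHz ≤ fs/2 = 18.9 MHz, appears at 11 MHz.
147.6 MHz mod fs = 34.2 MHz.
34.2 MHz > fs/2 = 18.9 MHz, folds to fs − 34.2 MHz = 3.6 MHz.
48.8 MHz and 124.4 MHz both map to 11 MHz.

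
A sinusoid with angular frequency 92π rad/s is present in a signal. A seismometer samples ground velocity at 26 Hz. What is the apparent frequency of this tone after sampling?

ω = 92π rad/s → f = ω/(2π) = 46 Hz.
46 Hz mod fs = 20 Hz.
20 Hz > fs/2 = 13 Hz, folds to fs − 20 Hz = 6 Hz.

6 Hz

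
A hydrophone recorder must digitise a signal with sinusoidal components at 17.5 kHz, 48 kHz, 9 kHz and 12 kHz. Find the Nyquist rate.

96 kHz

Highest-frequency component: 48 kHz.
Nyquist rate = 2 × 48 kHz = 96 kHz.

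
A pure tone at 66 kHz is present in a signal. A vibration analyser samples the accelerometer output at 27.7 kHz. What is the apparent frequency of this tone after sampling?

66 kHz mod fs = 10.6 kHz.
10.6 kHz ≤ fs/2 = 13.85 kHz, appears at 10.6 kHz.

10.6 kHz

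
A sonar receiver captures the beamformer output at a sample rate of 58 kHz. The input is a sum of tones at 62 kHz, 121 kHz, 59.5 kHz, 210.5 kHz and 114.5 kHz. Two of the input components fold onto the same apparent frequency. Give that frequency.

1.5 kHz

fs/2 = 29 kHz.
62 kHz mod fs = 4 kHz.
4 kHz ≤ fs/2 = 29 kHz, appears at 4 kHz.
121 kHz mod fs = 5 kHz.
5 kHz ≤ fs/2 = 29 kHz, appears at 5 kHz.
59.5 kHz mod fs = 1.5 kHz.
1.5 kHz ≤ fs/2 = 29 kHz, appears at 1.5 kHz.
210.5 kHz mod fs = 36.5 kHz.
36.5 kHz > fs/2 = 29 kHz, folds to fs − 36.5 kHz = 21.5 kHz.
114.5 kHz mod fs = 56.5 kHz.
56.5 kHz > fs/2 = 29 kHz, folds to fs − 56.5 kHz = 1.5 kHz.
59.5 kHz and 114.5 kHz both map to 1.5 kHz.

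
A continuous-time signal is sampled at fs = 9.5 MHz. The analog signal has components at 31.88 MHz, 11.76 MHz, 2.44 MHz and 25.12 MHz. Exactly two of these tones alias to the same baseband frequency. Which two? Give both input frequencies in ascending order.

25.12 MHz, 31.88 MHz

fs/2 = 4.75 MHz.
31.88 MHz mod fs = 3.38 MHz.
3.38 MHz ≤ fs/2 = 4.75 MHz, appears at 3.38 MHz.
11.76 MHz mod fs = 2.26 MHz.
2.26 MHz ≤ fs/2 = 4.75 MHz, appears at 2.26 MHz.
2.44 MHz ≤ fs/2 = 4.75 MHz, passes unchanged.
25.12 MHz mod fs = 6.12 MHz.
6.12 MHz > fs/2 = 4.75 MHz, folds to fs − 6.12 MHz = 3.38 MHz.
25.12 MHz and 31.88 MHz both map to 3.38 MHz.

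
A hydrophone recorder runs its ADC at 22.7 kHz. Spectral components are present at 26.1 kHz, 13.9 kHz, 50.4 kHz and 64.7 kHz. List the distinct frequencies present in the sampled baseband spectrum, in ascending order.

fs/2 = 11.35 kHz.
26.1 kHz mod fs = 3.4 kHz.
3.4 kHz ≤ fs/2 = 11.35 kHz, appears at 3.4 kHz.
13.9 kHz > fs/2 = 11.35 kHz, folds to fs − 13.9 kHz = 8.8 kHz.
50.4 kHz mod fs = 5 kHz.
5 kHz ≤ fs/2 = 11.35 kHz, appears at 5 kHz.
64.7 kHz mod fs = 19.3 kHz.
19.3 kHz > fs/2 = 11.35 kHz, folds to fs − 19.3 kHz = 3.4 kHz.
Distinct values: {3.4 kHz, 5 kHz, 8.8 kHz}.

3.4 kHz, 5 kHz, 8.8 kHz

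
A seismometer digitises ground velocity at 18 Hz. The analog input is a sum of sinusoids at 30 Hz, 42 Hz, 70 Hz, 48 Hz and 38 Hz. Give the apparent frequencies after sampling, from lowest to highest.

2 Hz, 6 Hz

fs/2 = 9 Hz.
30 Hz mod fs = 12 Hz.
12 Hz > fs/2 = 9 Hz, folds to fs − 12 Hz = 6 Hz.
42 Hz mod fs = 6 Hz.
6 Hz ≤ fs/2 = 9 Hz, appears at 6 Hz.
70 Hz mod fs = 16 Hz.
16 Hz > fs/2 = 9 Hz, folds to fs − 16 Hz = 2 Hz.
48 Hz mod fs = 12 Hz.
12 Hz > fs/2 = 9 Hz, folds to fs − 12 Hz = 6 Hz.
38 Hz mod fs = 2 Hz.
2 Hz ≤ fs/2 = 9 Hz, appears at 2 Hz.
Distinct values: {2 Hz, 6 Hz}.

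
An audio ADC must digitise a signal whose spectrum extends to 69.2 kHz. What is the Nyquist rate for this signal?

Nyquist rate = 2 × 69.2 kHz = 138.4 kHz.

138.4 kHz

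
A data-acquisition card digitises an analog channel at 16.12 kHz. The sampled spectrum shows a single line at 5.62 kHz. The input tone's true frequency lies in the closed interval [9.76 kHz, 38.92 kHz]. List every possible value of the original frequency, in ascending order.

10.5 kHz, 21.74 kHz, 26.62 kHz, 37.86 kHz

Frequencies that alias to 5.62 kHz are k·fs ± 5.62 kHz for integer k ≥ 0.
k=0: 5.62 kHz.
k=1: 10.5 kHz, 21.74 kHz.
k=2: 26.62 kHz, 37.86 kHz.
k=3: 42.74 kHz, 53.98 kHz.
Within [9.76 kHz, 38.92 kHz]: 10.5 kHz, 21.74 kHz, 26.62 kHz, 37.86 kHz.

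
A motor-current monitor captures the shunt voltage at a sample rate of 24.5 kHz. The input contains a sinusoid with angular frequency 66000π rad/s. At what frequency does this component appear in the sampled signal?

8.5 kHz

ω = 66000π rad/s → f = ω/(2π) = 33000 Hz = 33 kHz.
33 kHz mod fs = 8.5 kHz.
8.5 kHz ≤ fs/2 = 12.25 kHz, appears at 8.5 kHz.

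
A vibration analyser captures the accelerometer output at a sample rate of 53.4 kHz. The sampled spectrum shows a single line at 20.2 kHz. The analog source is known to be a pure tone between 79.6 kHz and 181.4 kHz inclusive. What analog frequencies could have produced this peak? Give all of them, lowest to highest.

Frequencies that alias to 20.2 kHz are k·fs ± 20.2 kHz for integer k ≥ 0.
k=0: 20.2 kHz.
k=1: 33.2 kHz, 73.6 kHz.
k=2: 86.6 kHz, 127 kHz.
k=3: 140 kHz, 180.4 kHz.
k=4: 193.4 kHz, 233.8 kHz.
Within [79.6 kHz, 181.4 kHz]: 86.6 kHz, 127 kHz, 140 kHz, 180.4 kHz.

86.6 kHz, 127 kHz, 140 kHz, 180.4 kHz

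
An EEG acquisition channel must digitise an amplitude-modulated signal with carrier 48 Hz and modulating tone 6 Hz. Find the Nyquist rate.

108 Hz

AM sidebands sit at fc ± fm = 42 Hz and 54 Hz.
Highest-frequency component: 54 Hz.
Nyquist rate = 2 × 54 Hz = 108 Hz.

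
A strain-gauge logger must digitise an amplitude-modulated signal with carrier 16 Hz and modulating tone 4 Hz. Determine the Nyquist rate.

AM sidebands sit at fc ± fm = 12 Hz and 20 Hz.
Highest-frequency component: 20 Hz.
Nyquist rate = 2 × 20 Hz = 40 Hz.

40 Hz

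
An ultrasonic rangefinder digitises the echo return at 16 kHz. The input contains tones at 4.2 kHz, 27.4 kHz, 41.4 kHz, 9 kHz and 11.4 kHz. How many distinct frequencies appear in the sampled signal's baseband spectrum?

fs/2 = 8 kHz.
4.2 kHz ≤ fs/2 = 8 kHz, passes unchanged.
27.4 kHz mod fs = 11.4 kHz.
11.4 kHz > fs/2 = 8 kHz, folds to fs − 11.4 kHz = 4.6 kHz.
41.4 kHz mod fs = 9.4 kHz.
9.4 kHz > fs/2 = 8 kHz, folds to fs − 9.4 kHz = 6.6 kHz.
9 kHz > fs/2 = 8 kHz, folds to fs − 9 kHz = 7 kHz.
11.4 kHz > fs/2 = 8 kHz, folds to fs − 11.4 kHz = 4.6 kHz.
Distinct values: {4.2 kHz, 4.6 kHz, 6.6 kHz, 7 kHz} → 4.

4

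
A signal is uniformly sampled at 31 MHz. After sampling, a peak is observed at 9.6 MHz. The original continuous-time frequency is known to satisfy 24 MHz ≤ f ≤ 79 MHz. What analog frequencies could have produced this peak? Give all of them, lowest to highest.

Frequencies that alias to 9.6 MHz are k·fs ± 9.6 MHz for integer k ≥ 0.
k=0: 9.6 MHz.
k=1: 21.4 MHz, 40.6 MHz.
k=2: 52.4 MHz, 71.6 MHz.
k=3: 83.4 MHz, 102.6 MHz.
Within [24 MHz, 79 MHz]: 40.6 MHz, 52.4 MHz, 71.6 MHz.

40.6 MHz, 52.4 MHz, 71.6 MHz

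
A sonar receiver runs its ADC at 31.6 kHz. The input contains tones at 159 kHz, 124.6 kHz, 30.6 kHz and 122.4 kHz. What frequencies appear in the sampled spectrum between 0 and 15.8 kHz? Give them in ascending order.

fs/2 = 15.8 kHz.
159 kHz mod fs = 1 kHz.
1 kHz ≤ fs/2 = 15.8 kHz, appears at 1 kHz.
124.6 kHz mod fs = 29.8 kHz.
29.8 kHz > fs/2 = 15.8 kHz, folds to fs − 29.8 kHz = 1.8 kHz.
30.6 kHz > fs/2 = 15.8 kHz, folds to fs − 30.6 kHz = 1 kHz.
122.4 kHz mod fs = 27.6 kHz.
27.6 kHz > fs/2 = 15.8 kHz, folds to fs − 27.6 kHz = 4 kHz.
Distinct values: {1 kHz, 1.8 kHz, 4 kHz}.

1 kHz, 1.8 kHz, 4 kHz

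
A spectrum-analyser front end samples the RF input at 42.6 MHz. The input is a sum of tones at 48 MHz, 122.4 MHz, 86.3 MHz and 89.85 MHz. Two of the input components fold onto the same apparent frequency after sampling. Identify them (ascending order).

48 MHz, 122.4 MHz

fs/2 = 21.3 MHz.
48 MHz mod fs = 5.4 MHz.
5.4 MHz ≤ fs/2 = 21.3 MHz, appears at 5.4 MHz.
122.4 MHz mod fs = 37.2 MHz.
37.2 MHz > fs/2 = 21.3 MHz, folds to fs − 37.2 MHz = 5.4 MHz.
86.3 MHz mod fs = 1.1 MHz.
1.1 MHz ≤ fs/2 = 21.3 MHz, appears at 1.1 MHz.
89.85 MHz mod fs = 4.65 MHz.
4.65 MHz ≤ fs/2 = 21.3 MHz, appears at 4.65 MHz.
48 MHz and 122.4 MHz both map to 5.4 MHz.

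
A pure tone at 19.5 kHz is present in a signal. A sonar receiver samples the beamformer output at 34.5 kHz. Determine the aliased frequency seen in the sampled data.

19.5 kHz > fs/2 = 17.25 kHz, folds to fs − 19.5 kHz = 15 kHz.

15 kHz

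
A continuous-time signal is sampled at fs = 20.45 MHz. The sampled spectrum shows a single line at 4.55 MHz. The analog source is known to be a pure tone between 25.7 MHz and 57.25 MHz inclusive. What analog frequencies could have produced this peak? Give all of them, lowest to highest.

36.35 MHz, 45.45 MHz, 56.8 MHz

Frequencies that alias to 4.55 MHz are k·fs ± 4.55 MHz for integer k ≥ 0.
k=0: 4.55 MHz.
k=1: 15.9 MHz, 25 MHz.
k=2: 36.35 MHz, 45.45 MHz.
k=3: 56.8 MHz, 65.9 MHz.
k=4: 77.25 MHz, 86.35 MHz.
Within [25.7 MHz, 57.25 MHz]: 36.35 MHz, 45.45 MHz, 56.8 MHz.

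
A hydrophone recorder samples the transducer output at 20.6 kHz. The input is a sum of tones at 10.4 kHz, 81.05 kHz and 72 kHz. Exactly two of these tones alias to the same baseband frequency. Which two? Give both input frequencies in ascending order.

10.4 kHz, 72 kHz

fs/2 = 10.3 kHz.
10.4 kHz > fs/2 = 10.3 kHz, folds to fs − 10.4 kHz = 10.2 kHz.
81.05 kHz mod fs = 19.25 kHz.
19.25 kHz > fs/2 = 10.3 kHz, folds to fs − 19.25 kHz = 1.35 kHz.
72 kHz mod fs = 10.2 kHz.
10.2 kHz ≤ fs/2 = 10.3 kHz, appears at 10.2 kHz.
10.4 kHz and 72 kHz both map to 10.2 kHz.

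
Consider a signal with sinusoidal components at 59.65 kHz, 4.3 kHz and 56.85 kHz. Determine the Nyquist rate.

119.3 kHz

Highest-frequency component: 59.65 kHz.
Nyquist rate = 2 × 59.65 kHz = 119.3 kHz.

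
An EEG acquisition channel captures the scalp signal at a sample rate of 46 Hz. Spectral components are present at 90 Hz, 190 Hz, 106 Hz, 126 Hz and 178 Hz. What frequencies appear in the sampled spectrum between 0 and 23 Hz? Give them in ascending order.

2 Hz, 6 Hz, 12 Hz, 14 Hz

fs/2 = 23 Hz.
90 Hz mod fs = 44 Hz.
44 Hz > fs/2 = 23 Hz, folds to fs − 44 Hz = 2 Hz.
190 Hz mod fs = 6 Hz.
6 Hz ≤ fs/2 = 23 Hz, appears at 6 Hz.
106 Hz mod fs = 14 Hz.
14 Hz ≤ fs/2 = 23 Hz, appears at 14 Hz.
126 Hz mod fs = 34 Hz.
34 Hz > fs/2 = 23 Hz, folds to fs − 34 Hz = 12 Hz.
178 Hz mod fs = 40 Hz.
40 Hz > fs/2 = 23 Hz, folds to fs − 40 Hz = 6 Hz.
Distinct values: {2 Hz, 6 Hz, 12 Hz, 14 Hz}.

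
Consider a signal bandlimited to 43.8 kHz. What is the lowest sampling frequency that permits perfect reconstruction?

Nyquist rate = 2 × 43.8 kHz = 87.6 kHz.

87.6 kHz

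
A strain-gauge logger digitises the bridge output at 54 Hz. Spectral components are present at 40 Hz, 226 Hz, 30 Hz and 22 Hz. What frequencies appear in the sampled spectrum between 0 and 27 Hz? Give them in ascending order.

fs/2 = 27 Hz.
40 Hz > fs/2 = 27 Hz, folds to fs − 40 Hz = 14 Hz.
226 Hz mod fs = 10 Hz.
10 Hz ≤ fs/2 = 27 Hz, appears at 10 Hz.
30 Hz > fs/2 = 27 Hz, folds to fs − 30 Hz = 24 Hz.
22 Hz ≤ fs/2 = 27 Hz, passes unchanged.
Distinct values: {10 Hz, 14 Hz, 22 Hz, 24 Hz}.

10 Hz, 14 Hz, 22 Hz, 24 Hz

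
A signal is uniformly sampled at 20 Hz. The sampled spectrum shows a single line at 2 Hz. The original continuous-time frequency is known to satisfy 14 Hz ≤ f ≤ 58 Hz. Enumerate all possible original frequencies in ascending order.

18 Hz, 22 Hz, 38 Hz, 42 Hz, 58 Hz

Frequencies that alias to 2 Hz are k·fs ± 2 Hz for integer k ≥ 0.
k=0: 2 Hz.
k=1: 18 Hz, 22 Hz.
k=2: 38 Hz, 42 Hz.
k=3: 58 Hz, 62 Hz.
k=4: 78 Hz, 82 Hz.
Within [14 Hz, 58 Hz]: 18 Hz, 22 Hz, 38 Hz, 42 Hz, 58 Hz.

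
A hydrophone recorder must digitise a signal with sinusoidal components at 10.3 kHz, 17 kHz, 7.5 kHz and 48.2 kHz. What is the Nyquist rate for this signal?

Highest-frequency component: 48.2 kHz.
Nyquist rate = 2 × 48.2 kHz = 96.4 kHz.

96.4 kHz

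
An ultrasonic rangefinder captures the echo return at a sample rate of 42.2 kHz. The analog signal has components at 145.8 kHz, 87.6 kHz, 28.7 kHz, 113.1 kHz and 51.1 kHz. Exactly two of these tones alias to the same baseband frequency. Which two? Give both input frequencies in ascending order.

28.7 kHz, 113.1 kHz

fs/2 = 21.1 kHz.
145.8 kHz mod fs = 19.2 kHz.
19.2 kHz ≤ fs/2 = 21.1 kHz, appears at 19.2 kHz.
87.6 kHz mod fs = 3.2 kHz.
3.2 kHz ≤ fs/2 = 21.1 kHz, appears at 3.2 kHz.
28.7 kHz > fs/2 = 21.1 kHz, folds to fs − 28.7 kHz = 13.5 kHz.
113.1 kHz mod fs = 28.7 kHz.
28.7 kHz > fs/2 = 21.1 kHz, folds to fs − 28.7 kHz = 13.5 kHz.
51.1 kHz mod fs = 8.9 kHz.
8.9 kHz ≤ fs/2 = 21.1 kHz, appears at 8.9 kHz.
28.7 kHz and 113.1 kHz both map to 13.5 kHz.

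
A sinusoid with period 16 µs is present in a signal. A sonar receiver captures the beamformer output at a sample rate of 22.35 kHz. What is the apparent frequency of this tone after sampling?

4.55 kHz

T = 16 µs → f = 1/T = 62.5 kHz.
62.5 kHz mod fs = 17.8 kHz.
17.8 kHz > fs/2 = 11.175 kHz, folds to fs − 17.8 kHz = 4.55 kHz.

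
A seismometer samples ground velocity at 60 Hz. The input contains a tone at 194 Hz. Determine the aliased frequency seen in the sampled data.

194 Hz mod fs = 14 Hz.
14 Hz ≤ fs/2 = 30 Hz, appears at 14 Hz.

14 Hz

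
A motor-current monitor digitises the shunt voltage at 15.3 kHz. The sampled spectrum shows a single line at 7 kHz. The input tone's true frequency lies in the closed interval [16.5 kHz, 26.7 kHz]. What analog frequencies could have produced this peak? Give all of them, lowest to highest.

22.3 kHz, 23.6 kHz

Frequencies that alias to 7 kHz are k·fs ± 7 kHz for integer k ≥ 0.
k=0: 7 kHz.
k=1: 8.3 kHz, 22.3 kHz.
k=2: 23.6 kHz, 37.6 kHz.
k=3: 38.9 kHz, 52.9 kHz.
Within [16.5 kHz, 26.7 kHz]: 22.3 kHz, 23.6 kHz.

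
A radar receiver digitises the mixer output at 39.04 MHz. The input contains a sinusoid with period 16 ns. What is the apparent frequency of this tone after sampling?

T = 16 ns → f = 1/T = 62.5 MHz.
62.5 MHz mod fs = 23.46 MHz.
23.46 MHz > fs/2 = 19.52 MHz, folds to fs − 23.46 MHz = 15.58 MHz.

15.58 MHz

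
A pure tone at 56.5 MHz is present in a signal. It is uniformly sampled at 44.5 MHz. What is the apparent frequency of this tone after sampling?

12 MHz

56.5 MHz mod fs = 12 MHz.
12 MHz ≤ fs/2 = 22.25 MHz, appears at 12 MHz.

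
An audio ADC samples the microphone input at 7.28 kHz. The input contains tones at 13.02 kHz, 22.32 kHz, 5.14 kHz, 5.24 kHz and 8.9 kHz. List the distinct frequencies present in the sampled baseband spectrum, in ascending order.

fs/2 = 3.64 kHz.
13.02 kHz mod fs = 5.74 kHz.
5.74 kHz > fs/2 = 3.64 kHz, folds to fs − 5.74 kHz = 1.54 kHz.
22.32 kHz mod fs = 0.48 kHz.
0.48 kHz ≤ fs/2 = 3.64 kHz, appears at 0.48 kHz.
5.14 kHz > fs/2 = 3.64 kHz, folds to fs − 5.14 kHz = 2.14 kHz.
5.24 kHz > fs/2 = 3.64 kHz, folds to fs − 5.24 kHz = 2.04 kHz.
8.9 kHz mod fs = 1.62 kHz.
1.62 kHz ≤ fs/2 = 3.64 kHz, appears at 1.62 kHz.
Distinct values: {0.48 kHz, 1.54 kHz, 1.62 kHz, 2.04 kHz, 2.14 kHz}.

0.48 kHz, 1.54 kHz, 1.62 kHz, 2.04 kHz, 2.14 kHz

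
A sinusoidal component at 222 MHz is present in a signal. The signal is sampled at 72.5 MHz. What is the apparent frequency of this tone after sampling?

4.5 MHz

222 MHz mod fs = 4.5 MHz.
4.5 MHz ≤ fs/2 = 36.25 MHz, appears at 4.5 MHz.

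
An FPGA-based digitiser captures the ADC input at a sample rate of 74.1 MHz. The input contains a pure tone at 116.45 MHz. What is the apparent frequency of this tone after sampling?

116.45 MHz mod fs = 42.35 MHz.
42.35 MHz > fs/2 = 37.05 MHz, folds to fs − 42.35 MHz = 31.75 MHz.

31.75 MHz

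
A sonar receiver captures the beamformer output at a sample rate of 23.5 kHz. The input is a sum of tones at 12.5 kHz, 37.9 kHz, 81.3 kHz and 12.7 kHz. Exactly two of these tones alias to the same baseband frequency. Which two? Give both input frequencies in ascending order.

fs/2 = 11.75 kHz.
12.5 kHz > fs/2 = 11.75 kHz, folds to fs − 12.5 kHz = 11 kHz.
37.9 kHz mod fs = 14.4 kHz.
14.4 kHz > fs/2 = 11.75 kHz, folds to fs − 14.4 kHz = 9.1 kHz.
81.3 kHz mod fs = 10.8 kHz.
10.8 kHz ≤ fs/2 = 11.75 kHz, appears at 10.8 kHz.
12.7 kHz > fs/2 = 11.75 kHz, folds to fs − 12.7 kHz = 10.8 kHz.
12.7 kHz and 81.3 kHz both map to 10.8 kHz.

12.7 kHz, 81.3 kHz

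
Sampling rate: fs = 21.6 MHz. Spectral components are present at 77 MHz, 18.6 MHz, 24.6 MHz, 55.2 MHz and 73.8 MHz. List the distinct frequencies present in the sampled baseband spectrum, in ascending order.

3 MHz, 9 MHz, 9.4 MHz, 9.6 MHz

fs/2 = 10.8 MHz.
77 MHz mod fs = 12.2 MHz.
12.2 MHz > fs/2 = 10.8 MHz, folds to fs − 12.2 MHz = 9.4 MHz.
18.6 MHz > fs/2 = 10.8 MHz, folds to fs − 18.6 MHz = 3 MHz.
24.6 MHz mod fs = 3 MHz.
3 MHz ≤ fs/2 = 10.8 MHz, appears at 3 MHz.
55.2 MHz mod fs = 12 MHz.
12 MHz > fs/2 = 10.8 MHz, folds to fs − 12 MHz = 9.6 MHz.
73.8 MHz mod fs = 9 MHz.
9 MHz ≤ fs/2 = 10.8 MHz, appears at 9 MHz.
Distinct values: {3 MHz, 9 MHz, 9.4 MHz, 9.6 MHz}.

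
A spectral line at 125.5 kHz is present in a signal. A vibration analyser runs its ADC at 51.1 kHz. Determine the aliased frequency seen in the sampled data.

23.3 kHz

125.5 kHz mod fs = 23.3 kHz.
23.3 kHz ≤ fs/2 = 25.55 kHz, appears at 23.3 kHz.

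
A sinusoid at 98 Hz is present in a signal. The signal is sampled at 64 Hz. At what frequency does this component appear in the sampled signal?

98 Hz mod fs = 34 Hz.
34 Hz > fs/2 = 32 Hz, folds to fs − 34 Hz = 30 Hz.

30 Hz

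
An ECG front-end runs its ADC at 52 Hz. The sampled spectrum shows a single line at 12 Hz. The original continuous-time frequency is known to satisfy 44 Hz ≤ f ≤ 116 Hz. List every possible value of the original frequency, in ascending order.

Frequencies that alias to 12 Hz are k·fs ± 12 Hz for integer k ≥ 0.
k=0: 12 Hz.
k=1: 40 Hz, 64 Hz.
k=2: 92 Hz, 116 Hz.
k=3: 144 Hz, 168 Hz.
Within [44 Hz, 116 Hz]: 64 Hz, 92 Hz, 116 Hz.

64 Hz, 92 Hz, 116 Hz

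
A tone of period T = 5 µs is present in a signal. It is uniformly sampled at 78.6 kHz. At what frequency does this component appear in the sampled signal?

35.8 kHz

T = 5 µs → f = 1/T = 200 kHz.
200 kHz mod fs = 42.8 kHz.
42.8 kHz > fs/2 = 39.3 kHz, folds to fs − 42.8 kHz = 35.8 kHz.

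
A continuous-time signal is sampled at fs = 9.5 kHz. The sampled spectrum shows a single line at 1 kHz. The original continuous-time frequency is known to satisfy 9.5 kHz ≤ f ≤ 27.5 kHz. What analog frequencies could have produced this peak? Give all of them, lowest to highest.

Frequencies that alias to 1 kHz are k·fs ± 1 kHz for integer k ≥ 0.
k=0: 1 kHz.
k=1: 8.5 kHz, 10.5 kHz.
k=2: 18 kHz, 20 kHz.
k=3: 27.5 kHz, 29.5 kHz.
k=4: 37 kHz, 39 kHz.
Within [9.5 kHz, 27.5 kHz]: 10.5 kHz, 18 kHz, 20 kHz, 27.5 kHz.

10.5 kHz, 18 kHz, 20 kHz, 27.5 kHz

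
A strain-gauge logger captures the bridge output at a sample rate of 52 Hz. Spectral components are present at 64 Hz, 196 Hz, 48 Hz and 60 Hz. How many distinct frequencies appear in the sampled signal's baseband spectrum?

3

fs/2 = 26 Hz.
64 Hz mod fs = 12 Hz.
12 Hz ≤ fs/2 = 26 Hz, appears at 12 Hz.
196 Hz mod fs = 40 Hz.
40 Hz > fs/2 = 26 Hz, folds to fs − 40 Hz = 12 Hz.
48 Hz > fs/2 = 26 Hz, folds to fs − 48 Hz = 4 Hz.
60 Hz mod fs = 8 Hz.
8 Hz ≤ fs/2 = 26 Hz, appears at 8 Hz.
Distinct values: {4 Hz, 8 Hz, 12 Hz} → 3.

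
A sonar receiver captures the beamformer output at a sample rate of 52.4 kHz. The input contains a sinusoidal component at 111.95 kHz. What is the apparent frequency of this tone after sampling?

111.95 kHz mod fs = 7.15 kHz.
7.15 kHz ≤ fs/2 = 26.2 kHz, appears at 7.15 kHz.

7.15 kHz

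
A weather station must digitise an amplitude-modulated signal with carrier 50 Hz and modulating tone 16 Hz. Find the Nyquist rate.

AM sidebands sit at fc ± fm = 34 Hz and 66 Hz.
Highest-frequency component: 66 Hz.
Nyquist rate = 2 × 66 Hz = 132 Hz.

132 Hz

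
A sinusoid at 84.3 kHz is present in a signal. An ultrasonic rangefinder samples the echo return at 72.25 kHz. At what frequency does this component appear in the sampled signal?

84.3 kHz mod fs = 12.05 kHz.
12.05 kHz ≤ fs/2 = 36.125 kHz, appears at 12.05 kHz.

12.05 kHz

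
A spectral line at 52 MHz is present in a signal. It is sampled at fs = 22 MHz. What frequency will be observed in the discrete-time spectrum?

8 MHz

52 MHz mod fs = 8 MHz.
8 MHz ≤ fs/2 = 11 MHz, appears at 8 MHz.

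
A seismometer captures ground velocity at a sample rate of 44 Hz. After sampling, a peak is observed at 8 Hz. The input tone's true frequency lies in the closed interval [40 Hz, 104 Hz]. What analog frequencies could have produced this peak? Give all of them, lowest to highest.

Frequencies that alias to 8 Hz are k·fs ± 8 Hz for integer k ≥ 0.
k=0: 8 Hz.
k=1: 36 Hz, 52 Hz.
k=2: 80 Hz, 96 Hz.
k=3: 124 Hz, 140 Hz.
Within [40 Hz, 104 Hz]: 52 Hz, 80 Hz, 96 Hz.

52 Hz, 80 Hz, 96 Hz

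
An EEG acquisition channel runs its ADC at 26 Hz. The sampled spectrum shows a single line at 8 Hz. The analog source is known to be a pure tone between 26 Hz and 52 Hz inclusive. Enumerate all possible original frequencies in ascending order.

34 Hz, 44 Hz

Frequencies that alias to 8 Hz are k·fs ± 8 Hz for integer k ≥ 0.
k=0: 8 Hz.
k=1: 18 Hz, 34 Hz.
k=2: 44 Hz, 60 Hz.
k=3: 70 Hz, 86 Hz.
Within [26 Hz, 52 Hz]: 34 Hz, 44 Hz.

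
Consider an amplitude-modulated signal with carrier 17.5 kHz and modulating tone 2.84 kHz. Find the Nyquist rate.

AM sidebands sit at fc ± fm = 14.66 kHz and 20.34 kHz.
Highest-frequency component: 20.34 kHz.
Nyquist rate = 2 × 20.34 kHz = 40.68 kHz.

40.68 kHz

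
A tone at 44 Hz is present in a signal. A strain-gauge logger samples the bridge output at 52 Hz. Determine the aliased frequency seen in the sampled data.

8 Hz

44 Hz > fs/2 = 26 Hz, folds to fs − 44 Hz = 8 Hz.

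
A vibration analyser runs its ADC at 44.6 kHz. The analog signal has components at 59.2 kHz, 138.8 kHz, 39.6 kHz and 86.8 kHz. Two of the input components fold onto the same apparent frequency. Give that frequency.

5 kHz

fs/2 = 22.3 kHz.
59.2 kHz mod fs = 14.6 kHz.
14.6 kHz ≤ fs/2 = 22.3 kHz, appears at 14.6 kHz.
138.8 kHz mod fs = 5 kHz.
5 kHz ≤ fs/2 = 22.3 kHz, appears at 5 kHz.
39.6 kHz > fs/2 = 22.3 kHz, folds to fs − 39.6 kHz = 5 kHz.
86.8 kHz mod fs = 42.2 kHz.
42.2 kHz > fs/2 = 22.3 kHz, folds to fs − 42.2 kHz = 2.4 kHz.
39.6 kHz and 138.8 kHz both map to 5 kHz.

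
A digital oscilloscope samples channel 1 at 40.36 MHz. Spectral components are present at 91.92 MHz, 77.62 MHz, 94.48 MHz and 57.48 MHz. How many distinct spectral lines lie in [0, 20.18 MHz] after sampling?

4

fs/2 = 20.18 MHz.
91.92 MHz mod fs = 11.2 MHz.
11.2 MHz ≤ fs/2 = 20.18 MHz, appears at 11.2 MHz.
77.62 MHz mod fs = 37.26 MHz.
37.26 MHz > fs/2 = 20.18 MHz, folds to fs − 37.26 MHz = 3.1 MHz.
94.48 MHz mod fs = 13.76 MHz.
13.76 MHz ≤ fs/2 = 20.18 MHz, appears at 13.76 MHz.
57.48 MHz mod fs = 17.12 MHz.
17.12 MHz ≤ fs/2 = 20.18 MHz, appears at 17.12 MHz.
Distinct values: {3.1 MHz, 11.2 MHz, 13.76 MHz, 17.12 MHz} → 4.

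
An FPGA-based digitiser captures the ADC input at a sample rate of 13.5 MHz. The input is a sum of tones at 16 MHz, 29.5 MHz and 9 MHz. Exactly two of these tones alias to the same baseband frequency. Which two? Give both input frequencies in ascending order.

16 MHz, 29.5 MHz

fs/2 = 6.75 MHz.
16 MHz mod fs = 2.5 MHz.
2.5 MHz ≤ fs/2 = 6.75 MHz, appears at 2.5 MHz.
29.5 MHz mod fs = 2.5 MHz.
2.5 MHz ≤ fs/2 = 6.75 MHz, appears at 2.5 MHz.
9 MHz > fs/2 = 6.75 MHz, folds to fs − 9 MHz = 4.5 MHz.
16 MHz and 29.5 MHz both map to 2.5 MHz.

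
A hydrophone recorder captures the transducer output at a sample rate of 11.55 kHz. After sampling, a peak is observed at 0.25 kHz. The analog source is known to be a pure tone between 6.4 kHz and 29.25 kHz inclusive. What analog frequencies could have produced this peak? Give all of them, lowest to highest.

11.3 kHz, 11.8 kHz, 22.85 kHz, 23.35 kHz

Frequencies that alias to 0.25 kHz are k·fs ± 0.25 kHz for integer k ≥ 0.
k=0: 0.25 kHz.
k=1: 11.3 kHz, 11.8 kHz.
k=2: 22.85 kHz, 23.35 kHz.
k=3: 34.4 kHz, 34.9 kHz.
Within [6.4 kHz, 29.25 kHz]: 11.3 kHz, 11.8 kHz, 22.85 kHz, 23.35 kHz.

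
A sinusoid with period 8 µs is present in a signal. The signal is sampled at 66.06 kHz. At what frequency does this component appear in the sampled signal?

7.12 kHz

T = 8 µs → f = 1/T = 125 kHz.
125 kHz mod fs = 58.94 kHz.
58.94 kHz > fs/2 = 33.03 kHz, folds to fs − 58.94 kHz = 7.12 kHz.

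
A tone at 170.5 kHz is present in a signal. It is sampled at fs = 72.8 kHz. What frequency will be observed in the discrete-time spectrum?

24.9 kHz

170.5 kHz mod fs = 24.9 kHz.
24.9 kHz ≤ fs/2 = 36.4 kHz, appears at 24.9 kHz.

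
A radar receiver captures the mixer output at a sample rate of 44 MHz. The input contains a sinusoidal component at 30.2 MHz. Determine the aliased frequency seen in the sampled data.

30.2 MHz > fs/2 = 22 MHz, folds to fs − 30.2 MHz = 13.8 MHz.

13.8 MHz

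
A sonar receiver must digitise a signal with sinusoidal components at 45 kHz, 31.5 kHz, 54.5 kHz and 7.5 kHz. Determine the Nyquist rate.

109 kHz

Highest-frequency component: 54.5 kHz.
Nyquist rate = 2 × 54.5 kHz = 109 kHz.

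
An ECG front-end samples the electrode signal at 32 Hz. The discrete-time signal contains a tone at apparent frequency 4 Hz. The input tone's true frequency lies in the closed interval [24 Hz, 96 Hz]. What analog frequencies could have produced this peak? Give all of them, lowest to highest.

28 Hz, 36 Hz, 60 Hz, 68 Hz, 92 Hz

Frequencies that alias to 4 Hz are k·fs ± 4 Hz for integer k ≥ 0.
k=0: 4 Hz.
k=1: 28 Hz, 36 Hz.
k=2: 60 Hz, 68 Hz.
k=3: 92 Hz, 100 Hz.
k=4: 124 Hz, 132 Hz.
Within [24 Hz, 96 Hz]: 28 Hz, 36 Hz, 60 Hz, 68 Hz, 92 Hz.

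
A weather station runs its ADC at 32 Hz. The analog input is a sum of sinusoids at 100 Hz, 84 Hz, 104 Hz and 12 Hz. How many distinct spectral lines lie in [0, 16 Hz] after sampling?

fs/2 = 16 Hz.
100 Hz mod fs = 4 Hz.
4 Hz ≤ fs/2 = 16 Hz, appears at 4 Hz.
84 Hz mod fs = 20 Hz.
20 Hz > fs/2 = 16 Hz, folds to fs − 20 Hz = 12 Hz.
104 Hz mod fs = 8 Hz.
8 Hz ≤ fs/2 = 16 Hz, appears at 8 Hz.
12 Hz ≤ fs/2 = 16 Hz, passes unchanged.
Distinct values: {4 Hz, 8 Hz, 12 Hz} → 3.

3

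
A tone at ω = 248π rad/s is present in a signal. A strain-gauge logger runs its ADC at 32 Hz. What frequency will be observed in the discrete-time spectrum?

ω = 248π rad/s → f = ω/(2π) = 124 Hz.
124 Hz mod fs = 28 Hz.
28 Hz > fs/2 = 16 Hz, folds to fs − 28 Hz = 4 Hz.

4 Hz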